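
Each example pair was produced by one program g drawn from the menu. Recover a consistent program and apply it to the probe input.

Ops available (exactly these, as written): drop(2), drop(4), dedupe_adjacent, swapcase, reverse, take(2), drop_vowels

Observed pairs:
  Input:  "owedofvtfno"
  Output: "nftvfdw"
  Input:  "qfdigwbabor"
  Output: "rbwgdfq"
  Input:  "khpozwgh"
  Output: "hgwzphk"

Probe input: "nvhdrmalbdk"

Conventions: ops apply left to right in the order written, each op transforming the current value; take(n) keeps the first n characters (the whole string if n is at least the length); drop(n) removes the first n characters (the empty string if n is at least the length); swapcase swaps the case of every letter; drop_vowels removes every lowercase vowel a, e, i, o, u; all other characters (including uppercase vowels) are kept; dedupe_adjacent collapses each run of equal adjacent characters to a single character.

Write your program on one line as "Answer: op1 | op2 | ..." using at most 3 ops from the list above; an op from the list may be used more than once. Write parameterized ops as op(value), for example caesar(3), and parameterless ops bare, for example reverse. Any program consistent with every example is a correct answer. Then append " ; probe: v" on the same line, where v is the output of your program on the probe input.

reverse | drop_vowels | dedupe_adjacent ; probe: "kdblmrdhvn"

Check, running the answer program on each example:
  "owedofvtfno" -> "onftvfodewo" -> "nftvfdw" -> "nftvfdw"
  "qfdigwbabor" -> "robabwgidfq" -> "rbbwgdfq" -> "rbwgdfq"
  "khpozwgh" -> "hgwzophk" -> "hgwzphk" -> "hgwzphk"
  probe: "nvhdrmalbdk" -> "kdblamrdhvn" -> "kdblmrdhvn" -> "kdblmrdhvn"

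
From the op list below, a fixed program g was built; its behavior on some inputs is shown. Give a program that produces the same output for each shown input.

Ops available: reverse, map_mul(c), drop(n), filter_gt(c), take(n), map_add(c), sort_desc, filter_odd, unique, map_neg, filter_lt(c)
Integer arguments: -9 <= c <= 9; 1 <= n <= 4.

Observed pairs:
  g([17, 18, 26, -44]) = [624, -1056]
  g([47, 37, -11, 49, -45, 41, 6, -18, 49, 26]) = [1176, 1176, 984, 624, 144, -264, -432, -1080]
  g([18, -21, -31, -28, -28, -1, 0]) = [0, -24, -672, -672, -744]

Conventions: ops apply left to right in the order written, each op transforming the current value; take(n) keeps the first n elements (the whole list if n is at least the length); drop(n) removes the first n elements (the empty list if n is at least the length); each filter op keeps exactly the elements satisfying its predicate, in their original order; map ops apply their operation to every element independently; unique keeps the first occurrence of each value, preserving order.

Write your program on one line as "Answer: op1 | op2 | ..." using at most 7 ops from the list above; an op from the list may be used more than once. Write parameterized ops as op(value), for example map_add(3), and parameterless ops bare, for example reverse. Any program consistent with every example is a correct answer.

drop(2) | map_mul(2) | map_mul(2) | sort_desc | map_mul(-6) | map_neg

Check, running the answer program on each example:
  [17, 18, 26, -44] -> [26, -44] -> [52, -88] -> [104, -176] -> [104, -176] -> [-624, 1056] -> [624, -1056]
  [47, 37, -11, 49, -45, 41, 6, -18, 49, 26] -> [-11, 49, -45, 41, 6, -18, 49, 26] -> [-22, 98, -90, 82, 12, -36, 98, 52] -> [-44, 196, -180, 164, 24, -72, 196, 104] -> [196, 196, 164, 104, 24, -44, -72, -180] -> [-1176, -1176, -984, -624, -144, 264, 432, 1080] -> [1176, 1176, 984, 624, 144, -264, -432, -1080]
  [18, -21, -31, -28, -28, -1, 0] -> [-31, -28, -28, -1, 0] -> [-62, -56, -56, -2, 0] -> [-124, -112, -112, -4, 0] -> [0, -4, -112, -112, -124] -> [0, 24, 672, 672, 744] -> [0, -24, -672, -672, -744]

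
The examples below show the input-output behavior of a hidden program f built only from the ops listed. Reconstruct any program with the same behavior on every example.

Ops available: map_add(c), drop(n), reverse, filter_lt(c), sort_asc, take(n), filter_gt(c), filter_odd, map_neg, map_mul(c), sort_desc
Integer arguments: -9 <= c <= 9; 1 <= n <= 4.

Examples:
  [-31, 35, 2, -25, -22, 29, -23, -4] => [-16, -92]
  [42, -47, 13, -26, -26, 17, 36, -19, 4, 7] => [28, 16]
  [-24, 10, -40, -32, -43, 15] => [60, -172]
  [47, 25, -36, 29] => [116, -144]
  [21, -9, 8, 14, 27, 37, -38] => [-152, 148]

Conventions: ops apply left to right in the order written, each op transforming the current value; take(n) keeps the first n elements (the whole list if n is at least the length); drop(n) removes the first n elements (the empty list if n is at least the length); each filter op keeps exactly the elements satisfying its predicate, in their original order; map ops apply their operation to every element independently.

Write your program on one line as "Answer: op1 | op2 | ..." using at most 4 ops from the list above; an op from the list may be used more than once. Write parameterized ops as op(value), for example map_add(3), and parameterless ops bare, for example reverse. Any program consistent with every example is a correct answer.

reverse | take(2) | map_mul(4)

Check, running the answer program on each example:
  [-31, 35, 2, -25, -22, 29, -23, -4] -> [-4, -23, 29, -22, -25, 2, 35, -31] -> [-4, -23] -> [-16, -92]
  [42, -47, 13, -26, -26, 17, 36, -19, 4, 7] -> [7, 4, -19, 36, 17, -26, -26, 13, -47, 42] -> [7, 4] -> [28, 16]
  [-24, 10, -40, -32, -43, 15] -> [15, -43, -32, -40, 10, -24] -> [15, -43] -> [60, -172]
  [47, 25, -36, 29] -> [29, -36, 25, 47] -> [29, -36] -> [116, -144]
  [21, -9, 8, 14, 27, 37, -38] -> [-38, 37, 27, 14, 8, -9, 21] -> [-38, 37] -> [-152, 148]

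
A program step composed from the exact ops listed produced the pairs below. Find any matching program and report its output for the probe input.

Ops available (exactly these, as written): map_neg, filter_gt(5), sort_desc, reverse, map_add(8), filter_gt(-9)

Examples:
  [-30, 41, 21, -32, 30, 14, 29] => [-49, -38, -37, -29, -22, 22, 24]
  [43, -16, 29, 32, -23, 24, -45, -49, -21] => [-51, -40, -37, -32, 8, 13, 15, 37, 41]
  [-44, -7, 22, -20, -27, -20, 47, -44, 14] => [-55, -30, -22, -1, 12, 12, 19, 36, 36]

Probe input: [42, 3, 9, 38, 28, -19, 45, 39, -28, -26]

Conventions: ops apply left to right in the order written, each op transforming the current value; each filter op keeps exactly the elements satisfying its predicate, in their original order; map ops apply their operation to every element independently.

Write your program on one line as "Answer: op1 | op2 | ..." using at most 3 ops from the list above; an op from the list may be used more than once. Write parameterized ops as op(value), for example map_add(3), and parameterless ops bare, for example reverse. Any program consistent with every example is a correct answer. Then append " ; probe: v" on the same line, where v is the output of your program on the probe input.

sort_desc | map_add(8) | map_neg ; probe: [-53, -50, -47, -46, -36, -17, -11, 11, 18, 20]

Check, running the answer program on each example:
  [-30, 41, 21, -32, 30, 14, 29] -> [41, 30, 29, 21, 14, -30, -32] -> [49, 38, 37, 29, 22, -22, -24] -> [-49, -38, -37, -29, -22, 22, 24]
  [43, -16, 29, 32, -23, 24, -45, -49, -21] -> [43, 32, 29, 24, -16, -21, -23, -45, -49] -> [51, 40, 37, 32, -8, -13, -15, -37, -41] -> [-51, -40, -37, -32, 8, 13, 15, 37, 41]
  [-44, -7, 22, -20, -27, -20, 47, -44, 14] -> [47, 22, 14, -7, -20, -20, -27, -44, -44] -> [55, 30, 22, 1, -12, -12, -19, -36, -36] -> [-55, -30, -22, -1, 12, 12, 19, 36, 36]
  probe: [42, 3, 9, 38, 28, -19, 45, 39, -28, -26] -> [45, 42, 39, 38, 28, 9, 3, -19, -26, -28] -> [53, 50, 47, 46, 36, 17, 11, -11, -18, -20] -> [-53, -50, -47, -46, -36, -17, -11, 11, 18, 20]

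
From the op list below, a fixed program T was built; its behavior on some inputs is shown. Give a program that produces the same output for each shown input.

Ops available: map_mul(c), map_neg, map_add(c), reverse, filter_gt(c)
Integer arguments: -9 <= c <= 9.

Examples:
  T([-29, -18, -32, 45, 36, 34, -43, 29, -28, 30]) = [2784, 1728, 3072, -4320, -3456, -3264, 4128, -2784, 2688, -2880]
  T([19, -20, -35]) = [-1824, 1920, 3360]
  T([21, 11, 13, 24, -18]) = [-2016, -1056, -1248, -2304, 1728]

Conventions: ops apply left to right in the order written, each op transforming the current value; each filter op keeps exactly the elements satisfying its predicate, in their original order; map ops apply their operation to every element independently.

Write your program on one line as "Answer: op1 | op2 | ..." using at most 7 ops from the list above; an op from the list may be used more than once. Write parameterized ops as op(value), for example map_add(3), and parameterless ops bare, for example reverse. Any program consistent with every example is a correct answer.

map_neg | reverse | map_mul(2) | map_mul(8) | reverse | map_mul(6)

Check, running the answer program on each example:
  [-29, -18, -32, 45, 36, 34, -43, 29, -28, 30] -> [29, 18, 32, -45, -36, -34, 43, -29, 28, -30] -> [-30, 28, -29, 43, -34, -36, -45, 32, 18, 29] -> [-60, 56, -58, 86, -68, -72, -90, 64, 36, 58] -> [-480, 448, -464, 688, -544, -576, -720, 512, 288, 464] -> [464, 288, 512, -720, -576, -544, 688, -464, 448, -480] -> [2784, 1728, 3072, -4320, -3456, -3264, 4128, -2784, 2688, -2880]
  [19, -20, -35] -> [-19, 20, 35] -> [35, 20, -19] -> [70, 40, -38] -> [560, 320, -304] -> [-304, 320, 560] -> [-1824, 1920, 3360]
  [21, 11, 13, 24, -18] -> [-21, -11, -13, -24, 18] -> [18, -24, -13, -11, -21] -> [36, -48, -26, -22, -42] -> [288, -384, -208, -176, -336] -> [-336, -176, -208, -384, 288] -> [-2016, -1056, -1248, -2304, 1728]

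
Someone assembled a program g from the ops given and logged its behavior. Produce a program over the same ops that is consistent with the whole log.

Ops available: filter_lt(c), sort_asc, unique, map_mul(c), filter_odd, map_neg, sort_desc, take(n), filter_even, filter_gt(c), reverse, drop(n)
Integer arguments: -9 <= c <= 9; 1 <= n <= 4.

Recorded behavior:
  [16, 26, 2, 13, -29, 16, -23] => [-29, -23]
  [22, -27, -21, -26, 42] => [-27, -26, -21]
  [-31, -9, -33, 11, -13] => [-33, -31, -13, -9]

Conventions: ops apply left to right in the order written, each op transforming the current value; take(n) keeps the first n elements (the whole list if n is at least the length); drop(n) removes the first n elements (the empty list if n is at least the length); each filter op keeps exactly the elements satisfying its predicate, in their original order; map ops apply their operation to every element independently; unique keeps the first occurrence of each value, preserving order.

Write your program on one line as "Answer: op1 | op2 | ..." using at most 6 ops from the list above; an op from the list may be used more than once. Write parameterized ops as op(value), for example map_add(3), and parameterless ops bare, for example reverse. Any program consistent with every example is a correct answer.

reverse | unique | filter_lt(-5) | map_neg | sort_desc | map_neg

Check, running the answer program on each example:
  [16, 26, 2, 13, -29, 16, -23] -> [-23, 16, -29, 13, 2, 26, 16] -> [-23, 16, -29, 13, 2, 26] -> [-23, -29] -> [23, 29] -> [29, 23] -> [-29, -23]
  [22, -27, -21, -26, 42] -> [42, -26, -21, -27, 22] -> [42, -26, -21, -27, 22] -> [-26, -21, -27] -> [26, 21, 27] -> [27, 26, 21] -> [-27, -26, -21]
  [-31, -9, -33, 11, -13] -> [-13, 11, -33, -9, -31] -> [-13, 11, -33, -9, -31] -> [-13, -33, -9, -31] -> [13, 33, 9, 31] -> [33, 31, 13, 9] -> [-33, -31, -13, -9]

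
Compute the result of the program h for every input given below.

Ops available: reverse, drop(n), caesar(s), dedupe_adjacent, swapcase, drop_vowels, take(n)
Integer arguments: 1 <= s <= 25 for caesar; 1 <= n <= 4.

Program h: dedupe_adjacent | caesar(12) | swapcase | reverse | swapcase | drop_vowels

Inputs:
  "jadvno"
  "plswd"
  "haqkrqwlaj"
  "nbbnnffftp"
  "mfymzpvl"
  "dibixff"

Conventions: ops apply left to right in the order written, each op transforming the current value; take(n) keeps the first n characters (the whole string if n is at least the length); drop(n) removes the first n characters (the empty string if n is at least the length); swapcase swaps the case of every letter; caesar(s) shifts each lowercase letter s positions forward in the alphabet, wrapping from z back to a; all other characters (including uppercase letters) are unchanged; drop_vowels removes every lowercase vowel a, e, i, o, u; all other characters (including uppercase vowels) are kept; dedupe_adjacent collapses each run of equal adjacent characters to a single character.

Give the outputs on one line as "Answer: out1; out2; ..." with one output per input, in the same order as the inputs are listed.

Execution, op by op:
  "jadvno" -> "jadvno" -> "vmphza" -> "VMPHZA" -> "AZHPMV" -> "azhpmv" -> "zhpmv"
  "plswd" -> "plswd" -> "bxeip" -> "BXEIP" -> "PIEXB" -> "piexb" -> "pxb"
  "haqkrqwlaj" -> "haqkrqwlaj" -> "tmcwdcixmv" -> "TMCWDCIXMV" -> "VMXICDWCMT" -> "vmxicdwcmt" -> "vmxcdwcmt"
  "nbbnnffftp" -> "nbnftp" -> "znzrfb" -> "ZNZRFB" -> "BFRZNZ" -> "bfrznz" -> "bfrznz"
  "mfymzpvl" -> "mfymzpvl" -> "yrkylbhx" -> "YRKYLBHX" -> "XHBLYKRY" -> "xhblykry" -> "xhblykry"
  "dibixff" -> "dibixf" -> "punujr" -> "PUNUJR" -> "RJUNUP" -> "rjunup" -> "rjnp"

"zhpmv"; "pxb"; "vmxcdwcmt"; "bfrznz"; "xhblykry"; "rjnp"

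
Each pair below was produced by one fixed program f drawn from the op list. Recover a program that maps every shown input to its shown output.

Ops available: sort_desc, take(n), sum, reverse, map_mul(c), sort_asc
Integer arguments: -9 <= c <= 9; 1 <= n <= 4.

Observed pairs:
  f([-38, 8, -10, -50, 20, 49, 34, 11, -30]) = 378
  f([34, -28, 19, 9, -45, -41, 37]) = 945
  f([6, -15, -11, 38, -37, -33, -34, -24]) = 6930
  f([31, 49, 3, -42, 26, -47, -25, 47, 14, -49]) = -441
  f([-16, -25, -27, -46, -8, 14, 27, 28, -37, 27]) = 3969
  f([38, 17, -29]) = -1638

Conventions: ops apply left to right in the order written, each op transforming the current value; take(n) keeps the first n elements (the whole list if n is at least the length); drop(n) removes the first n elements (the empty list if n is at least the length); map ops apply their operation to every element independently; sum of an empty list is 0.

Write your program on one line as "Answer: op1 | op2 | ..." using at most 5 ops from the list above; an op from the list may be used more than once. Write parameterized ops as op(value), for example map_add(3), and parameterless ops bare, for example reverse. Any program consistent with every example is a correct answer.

reverse | sort_desc | map_mul(7) | map_mul(-9) | sum

Check, running the answer program on each example:
  [-38, 8, -10, -50, 20, 49, 34, 11, -30] -> [-30, 11, 34, 49, 20, -50, -10, 8, -38] -> [49, 34, 20, 11, 8, -10, -30, -38, -50] -> [343, 238, 140, 77, 56, -70, -210, -266, -350] -> [-3087, -2142, -1260, -693, -504, 630, 1890, 2394, 3150] -> 378
  [34, -28, 19, 9, -45, -41, 37] -> [37, -41, -45, 9, 19, -28, 34] -> [37, 34, 19, 9, -28, -41, -45] -> [259, 238, 133, 63, -196, -287, -315] -> [-2331, -2142, -1197, -567, 1764, 2583, 2835] -> 945
  [6, -15, -11, 38, -37, -33, -34, -24] -> [-24, -34, -33, -37, 38, -11, -15, 6] -> [38, 6, -11, -15, -24, -33, -34, -37] -> [266, 42, -77, -105, -168, -231, -238, -259] -> [-2394, -378, 693, 945, 1512, 2079, 2142, 2331] -> 6930
  [31, 49, 3, -42, 26, -47, -25, 47, 14, -49] -> [-49, 14, 47, -25, -47, 26, -42, 3, 49, 31] -> [49, 47, 31, 26, 14, 3, -25, -42, -47, -49] -> [343, 329, 217, 182, 98, 21, -175, -294, -329, -343] -> [-3087, -2961, -1953, -1638, -882, -189, 1575, 2646, 2961, 3087] -> -441
  [-16, -25, -27, -46, -8, 14, 27, 28, -37, 27] -> [27, -37, 28, 27, 14, -8, -46, -27, -25, -16] -> [28, 27, 27, 14, -8, -16, -25, -27, -37, -46] -> [196, 189, 189, 98, -56, -112, -175, -189, -259, -322] -> [-1764, -1701, -1701, -882, 504, 1008, 1575, 1701, 2331, 2898] -> 3969
  [38, 17, -29] -> [-29, 17, 38] -> [38, 17, -29] -> [266, 119, -203] -> [-2394, -1071, 1827] -> -1638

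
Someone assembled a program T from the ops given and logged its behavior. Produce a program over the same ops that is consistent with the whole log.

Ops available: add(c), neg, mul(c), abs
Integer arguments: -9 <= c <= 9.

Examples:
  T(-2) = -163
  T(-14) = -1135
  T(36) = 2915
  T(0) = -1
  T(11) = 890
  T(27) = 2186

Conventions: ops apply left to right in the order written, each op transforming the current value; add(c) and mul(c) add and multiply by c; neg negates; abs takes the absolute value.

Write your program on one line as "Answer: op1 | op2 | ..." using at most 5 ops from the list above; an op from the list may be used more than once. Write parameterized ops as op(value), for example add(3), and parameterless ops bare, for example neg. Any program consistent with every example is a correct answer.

neg | mul(-9) | mul(-1) | mul(-9) | add(-1)

Check, running the answer program on each example:
  -2 -> 2 -> -18 -> 18 -> -162 -> -163
  -14 -> 14 -> -126 -> 126 -> -1134 -> -1135
  36 -> -36 -> 324 -> -324 -> 2916 -> 2915
  0 -> 0 -> 0 -> 0 -> 0 -> -1
  11 -> -11 -> 99 -> -99 -> 891 -> 890
  27 -> -27 -> 243 -> -243 -> 2187 -> 2186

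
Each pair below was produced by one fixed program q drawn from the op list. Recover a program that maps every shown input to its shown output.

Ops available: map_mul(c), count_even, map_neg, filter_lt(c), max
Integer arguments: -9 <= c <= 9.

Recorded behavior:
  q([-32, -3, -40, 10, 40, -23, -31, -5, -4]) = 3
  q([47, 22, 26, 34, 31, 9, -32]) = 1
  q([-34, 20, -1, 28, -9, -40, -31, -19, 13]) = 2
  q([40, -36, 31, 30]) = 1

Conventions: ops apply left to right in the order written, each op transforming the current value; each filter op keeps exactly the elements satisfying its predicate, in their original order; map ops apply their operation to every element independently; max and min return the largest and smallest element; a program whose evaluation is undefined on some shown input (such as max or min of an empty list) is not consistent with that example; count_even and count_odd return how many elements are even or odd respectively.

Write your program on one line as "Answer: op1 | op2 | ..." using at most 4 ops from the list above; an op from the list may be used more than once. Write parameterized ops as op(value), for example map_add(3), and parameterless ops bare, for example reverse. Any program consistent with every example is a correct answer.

filter_lt(2) | map_mul(9) | map_neg | count_even

Check, running the answer program on each example:
  [-32, -3, -40, 10, 40, -23, -31, -5, -4] -> [-32, -3, -40, -23, -31, -5, -4] -> [-288, -27, -360, -207, -279, -45, -36] -> [288, 27, 360, 207, 279, 45, 36] -> 3
  [47, 22, 26, 34, 31, 9, -32] -> [-32] -> [-288] -> [288] -> 1
  [-34, 20, -1, 28, -9, -40, -31, -19, 13] -> [-34, -1, -9, -40, -31, -19] -> [-306, -9, -81, -360, -279, -171] -> [306, 9, 81, 360, 279, 171] -> 2
  [40, -36, 31, 30] -> [-36] -> [-324] -> [324] -> 1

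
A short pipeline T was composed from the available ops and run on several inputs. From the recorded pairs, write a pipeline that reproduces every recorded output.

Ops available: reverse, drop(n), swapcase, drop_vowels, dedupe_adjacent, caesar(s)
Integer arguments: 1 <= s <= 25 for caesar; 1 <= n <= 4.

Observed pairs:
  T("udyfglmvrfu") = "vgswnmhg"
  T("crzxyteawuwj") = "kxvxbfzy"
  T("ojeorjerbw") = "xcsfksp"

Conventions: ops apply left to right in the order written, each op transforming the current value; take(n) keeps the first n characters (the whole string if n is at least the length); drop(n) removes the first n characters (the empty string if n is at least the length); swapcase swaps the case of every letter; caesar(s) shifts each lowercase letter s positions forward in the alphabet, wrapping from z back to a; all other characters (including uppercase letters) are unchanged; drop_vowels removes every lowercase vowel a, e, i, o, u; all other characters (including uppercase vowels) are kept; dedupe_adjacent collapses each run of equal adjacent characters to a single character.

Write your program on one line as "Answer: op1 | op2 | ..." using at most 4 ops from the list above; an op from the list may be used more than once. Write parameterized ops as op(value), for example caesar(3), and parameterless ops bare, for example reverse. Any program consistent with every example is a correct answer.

caesar(1) | drop(3) | reverse | drop_vowels

Check, running the answer program on each example:
  "udyfglmvrfu" -> "vezghmnwsgv" -> "ghmnwsgv" -> "vgswnmhg" -> "vgswnmhg"
  "crzxyteawuwj" -> "dsayzufbxvxk" -> "yzufbxvxk" -> "kxvxbfuzy" -> "kxvxbfzy"
  "ojeorjerbw" -> "pkfpskfscx" -> "pskfscx" -> "xcsfksp" -> "xcsfksp"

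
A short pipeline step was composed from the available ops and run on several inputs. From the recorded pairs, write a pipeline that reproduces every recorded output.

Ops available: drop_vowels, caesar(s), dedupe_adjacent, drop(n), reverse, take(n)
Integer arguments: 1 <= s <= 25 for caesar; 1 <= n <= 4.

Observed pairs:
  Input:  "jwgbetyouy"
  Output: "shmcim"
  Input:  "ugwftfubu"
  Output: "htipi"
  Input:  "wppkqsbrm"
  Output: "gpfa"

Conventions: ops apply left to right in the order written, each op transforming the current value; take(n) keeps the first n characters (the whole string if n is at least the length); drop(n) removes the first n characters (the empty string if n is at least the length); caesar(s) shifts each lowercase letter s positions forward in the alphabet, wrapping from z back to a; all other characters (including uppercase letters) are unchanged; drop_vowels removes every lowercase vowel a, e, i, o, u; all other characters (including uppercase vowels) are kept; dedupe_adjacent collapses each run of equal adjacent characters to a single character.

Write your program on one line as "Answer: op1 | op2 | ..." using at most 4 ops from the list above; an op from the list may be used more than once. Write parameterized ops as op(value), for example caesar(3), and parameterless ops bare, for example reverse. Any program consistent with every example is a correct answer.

dedupe_adjacent | caesar(22) | drop(4) | caesar(18)

Check, running the answer program on each example:
  "jwgbetyouy" -> "jwgbetyouy" -> "fscxapukqu" -> "apukqu" -> "shmcim"
  "ugwftfubu" -> "ugwftfubu" -> "qcsbpbqxq" -> "pbqxq" -> "htipi"
  "wppkqsbrm" -> "wpkqsbrm" -> "slgmoxni" -> "oxni" -> "gpfa"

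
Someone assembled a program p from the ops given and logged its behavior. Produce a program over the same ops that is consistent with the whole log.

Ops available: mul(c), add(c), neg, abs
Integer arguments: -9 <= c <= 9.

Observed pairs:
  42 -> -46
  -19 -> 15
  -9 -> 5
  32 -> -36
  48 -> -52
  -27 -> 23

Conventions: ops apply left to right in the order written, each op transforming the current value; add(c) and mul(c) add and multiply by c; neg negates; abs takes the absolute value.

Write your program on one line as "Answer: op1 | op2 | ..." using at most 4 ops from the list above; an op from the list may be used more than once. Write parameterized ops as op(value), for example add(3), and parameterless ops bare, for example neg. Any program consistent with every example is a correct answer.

add(-2) | neg | add(-6)

Check, running the answer program on each example:
  42 -> 40 -> -40 -> -46
  -19 -> -21 -> 21 -> 15
  -9 -> -11 -> 11 -> 5
  32 -> 30 -> -30 -> -36
  48 -> 46 -> -46 -> -52
  -27 -> -29 -> 29 -> 23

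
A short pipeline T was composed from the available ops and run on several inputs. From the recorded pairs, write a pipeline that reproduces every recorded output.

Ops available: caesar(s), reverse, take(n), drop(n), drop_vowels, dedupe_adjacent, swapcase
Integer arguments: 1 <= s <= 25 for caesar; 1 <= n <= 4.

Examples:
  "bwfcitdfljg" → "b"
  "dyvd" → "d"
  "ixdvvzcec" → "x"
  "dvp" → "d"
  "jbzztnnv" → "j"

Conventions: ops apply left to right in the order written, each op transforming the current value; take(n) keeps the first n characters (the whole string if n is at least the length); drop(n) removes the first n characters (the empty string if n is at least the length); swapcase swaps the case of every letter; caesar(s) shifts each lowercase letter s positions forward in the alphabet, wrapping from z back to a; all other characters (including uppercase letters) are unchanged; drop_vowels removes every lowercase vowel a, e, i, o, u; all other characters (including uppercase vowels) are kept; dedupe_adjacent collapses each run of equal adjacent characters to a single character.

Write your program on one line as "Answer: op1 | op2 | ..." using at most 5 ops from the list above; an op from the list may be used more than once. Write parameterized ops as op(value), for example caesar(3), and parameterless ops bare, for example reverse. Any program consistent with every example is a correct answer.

drop_vowels | reverse | drop(2) | reverse | take(1)

Check, running the answer program on each example:
  "bwfcitdfljg" -> "bwfctdfljg" -> "gjlfdtcfwb" -> "lfdtcfwb" -> "bwfctdfl" -> "b"
  "dyvd" -> "dyvd" -> "dvyd" -> "yd" -> "dy" -> "d"
  "ixdvvzcec" -> "xdvvzcc" -> "cczvvdx" -> "zvvdx" -> "xdvvz" -> "x"
  "dvp" -> "dvp" -> "pvd" -> "d" -> "d" -> "d"
  "jbzztnnv" -> "jbzztnnv" -> "vnntzzbj" -> "ntzzbj" -> "jbzztn" -> "j"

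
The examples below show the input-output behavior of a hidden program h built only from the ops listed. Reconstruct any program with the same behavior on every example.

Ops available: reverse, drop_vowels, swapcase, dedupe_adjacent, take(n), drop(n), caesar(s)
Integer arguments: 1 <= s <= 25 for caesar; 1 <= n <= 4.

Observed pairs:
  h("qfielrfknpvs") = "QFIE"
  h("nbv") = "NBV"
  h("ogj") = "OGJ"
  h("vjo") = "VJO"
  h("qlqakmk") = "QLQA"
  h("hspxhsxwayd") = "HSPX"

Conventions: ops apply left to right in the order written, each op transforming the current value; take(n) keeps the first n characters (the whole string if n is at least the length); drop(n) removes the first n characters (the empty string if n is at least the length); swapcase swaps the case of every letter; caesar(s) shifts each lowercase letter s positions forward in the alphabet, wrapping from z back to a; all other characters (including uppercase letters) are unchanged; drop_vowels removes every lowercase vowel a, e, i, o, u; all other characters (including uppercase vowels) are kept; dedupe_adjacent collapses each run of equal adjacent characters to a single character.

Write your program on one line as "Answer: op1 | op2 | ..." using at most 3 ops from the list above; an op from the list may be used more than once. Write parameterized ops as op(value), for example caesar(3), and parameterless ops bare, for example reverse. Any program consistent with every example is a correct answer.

swapcase | take(4)

Check, running the answer program on each example:
  "qfielrfknpvs" -> "QFIELRFKNPVS" -> "QFIE"
  "nbv" -> "NBV" -> "NBV"
  "ogj" -> "OGJ" -> "OGJ"
  "vjo" -> "VJO" -> "VJO"
  "qlqakmk" -> "QLQAKMK" -> "QLQA"
  "hspxhsxwayd" -> "HSPXHSXWAYD" -> "HSPX"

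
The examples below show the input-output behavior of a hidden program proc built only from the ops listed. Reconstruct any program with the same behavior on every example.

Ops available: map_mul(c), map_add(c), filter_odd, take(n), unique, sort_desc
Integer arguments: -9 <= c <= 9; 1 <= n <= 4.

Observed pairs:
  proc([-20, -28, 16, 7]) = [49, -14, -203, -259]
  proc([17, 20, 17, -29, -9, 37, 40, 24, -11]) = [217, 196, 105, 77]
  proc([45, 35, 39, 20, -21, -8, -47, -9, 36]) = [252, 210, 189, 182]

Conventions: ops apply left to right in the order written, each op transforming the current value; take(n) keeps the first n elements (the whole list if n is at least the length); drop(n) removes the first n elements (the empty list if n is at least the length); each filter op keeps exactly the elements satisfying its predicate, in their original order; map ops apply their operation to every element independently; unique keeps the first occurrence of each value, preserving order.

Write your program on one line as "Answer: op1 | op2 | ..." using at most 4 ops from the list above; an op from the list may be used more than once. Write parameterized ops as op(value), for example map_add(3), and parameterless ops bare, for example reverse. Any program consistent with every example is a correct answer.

map_add(-9) | map_mul(7) | sort_desc | take(4)

Check, running the answer program on each example:
  [-20, -28, 16, 7] -> [-29, -37, 7, -2] -> [-203, -259, 49, -14] -> [49, -14, -203, -259] -> [49, -14, -203, -259]
  [17, 20, 17, -29, -9, 37, 40, 24, -11] -> [8, 11, 8, -38, -18, 28, 31, 15, -20] -> [56, 77, 56, -266, -126, 196, 217, 105, -140] -> [217, 196, 105, 77, 56, 56, -126, -140, -266] -> [217, 196, 105, 77]
  [45, 35, 39, 20, -21, -8, -47, -9, 36] -> [36, 26, 30, 11, -30, -17, -56, -18, 27] -> [252, 182, 210, 77, -210, -119, -392, -126, 189] -> [252, 210, 189, 182, 77, -119, -126, -210, -392] -> [252, 210, 189, 182]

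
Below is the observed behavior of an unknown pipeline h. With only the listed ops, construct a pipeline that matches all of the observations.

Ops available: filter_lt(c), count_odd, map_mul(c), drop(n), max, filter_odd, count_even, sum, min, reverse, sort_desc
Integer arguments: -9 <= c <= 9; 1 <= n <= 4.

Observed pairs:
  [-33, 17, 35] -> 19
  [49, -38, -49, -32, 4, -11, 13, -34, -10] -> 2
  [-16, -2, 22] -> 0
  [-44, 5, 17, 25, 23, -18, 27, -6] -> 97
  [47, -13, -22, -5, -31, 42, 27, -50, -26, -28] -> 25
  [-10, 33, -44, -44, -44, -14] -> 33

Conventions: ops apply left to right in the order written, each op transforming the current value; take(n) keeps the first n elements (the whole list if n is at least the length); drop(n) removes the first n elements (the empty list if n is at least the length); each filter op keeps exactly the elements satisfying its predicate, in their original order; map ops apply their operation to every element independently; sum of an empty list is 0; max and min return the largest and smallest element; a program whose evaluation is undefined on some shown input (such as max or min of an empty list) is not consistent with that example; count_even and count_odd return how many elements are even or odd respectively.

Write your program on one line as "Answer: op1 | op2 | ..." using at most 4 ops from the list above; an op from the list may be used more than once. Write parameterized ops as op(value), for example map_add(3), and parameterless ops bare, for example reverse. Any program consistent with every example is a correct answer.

filter_odd | reverse | sum

Check, running the answer program on each example:
  [-33, 17, 35] -> [-33, 17, 35] -> [35, 17, -33] -> 19
  [49, -38, -49, -32, 4, -11, 13, -34, -10] -> [49, -49, -11, 13] -> [13, -11, -49, 49] -> 2
  [-16, -2, 22] -> [] -> [] -> 0
  [-44, 5, 17, 25, 23, -18, 27, -6] -> [5, 17, 25, 23, 27] -> [27, 23, 25, 17, 5] -> 97
  [47, -13, -22, -5, -31, 42, 27, -50, -26, -28] -> [47, -13, -5, -31, 27] -> [27, -31, -5, -13, 47] -> 25
  [-10, 33, -44, -44, -44, -14] -> [33] -> [33] -> 33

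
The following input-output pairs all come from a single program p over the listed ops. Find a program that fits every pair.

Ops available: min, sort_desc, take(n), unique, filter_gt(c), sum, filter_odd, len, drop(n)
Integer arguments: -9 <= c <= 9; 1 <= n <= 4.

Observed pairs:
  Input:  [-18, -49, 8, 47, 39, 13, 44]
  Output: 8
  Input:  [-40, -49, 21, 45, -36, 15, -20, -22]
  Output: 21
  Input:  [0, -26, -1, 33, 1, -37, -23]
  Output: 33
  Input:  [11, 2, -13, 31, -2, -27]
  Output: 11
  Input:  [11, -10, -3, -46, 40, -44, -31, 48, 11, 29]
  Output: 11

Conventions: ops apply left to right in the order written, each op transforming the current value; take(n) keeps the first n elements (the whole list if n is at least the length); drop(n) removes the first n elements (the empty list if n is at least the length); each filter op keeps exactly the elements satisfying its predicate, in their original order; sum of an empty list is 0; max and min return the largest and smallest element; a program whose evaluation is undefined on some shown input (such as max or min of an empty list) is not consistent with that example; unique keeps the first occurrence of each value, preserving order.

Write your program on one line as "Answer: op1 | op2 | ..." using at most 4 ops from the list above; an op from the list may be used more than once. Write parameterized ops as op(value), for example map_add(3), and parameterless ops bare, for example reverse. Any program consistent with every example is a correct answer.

filter_gt(6) | take(2) | min

Check, running the answer program on each example:
  [-18, -49, 8, 47, 39, 13, 44] -> [8, 47, 39, 13, 44] -> [8, 47] -> 8
  [-40, -49, 21, 45, -36, 15, -20, -22] -> [21, 45, 15] -> [21, 45] -> 21
  [0, -26, -1, 33, 1, -37, -23] -> [33] -> [33] -> 33
  [11, 2, -13, 31, -2, -27] -> [11, 31] -> [11, 31] -> 11
  [11, -10, -3, -46, 40, -44, -31, 48, 11, 29] -> [11, 40, 48, 11, 29] -> [11, 40] -> 11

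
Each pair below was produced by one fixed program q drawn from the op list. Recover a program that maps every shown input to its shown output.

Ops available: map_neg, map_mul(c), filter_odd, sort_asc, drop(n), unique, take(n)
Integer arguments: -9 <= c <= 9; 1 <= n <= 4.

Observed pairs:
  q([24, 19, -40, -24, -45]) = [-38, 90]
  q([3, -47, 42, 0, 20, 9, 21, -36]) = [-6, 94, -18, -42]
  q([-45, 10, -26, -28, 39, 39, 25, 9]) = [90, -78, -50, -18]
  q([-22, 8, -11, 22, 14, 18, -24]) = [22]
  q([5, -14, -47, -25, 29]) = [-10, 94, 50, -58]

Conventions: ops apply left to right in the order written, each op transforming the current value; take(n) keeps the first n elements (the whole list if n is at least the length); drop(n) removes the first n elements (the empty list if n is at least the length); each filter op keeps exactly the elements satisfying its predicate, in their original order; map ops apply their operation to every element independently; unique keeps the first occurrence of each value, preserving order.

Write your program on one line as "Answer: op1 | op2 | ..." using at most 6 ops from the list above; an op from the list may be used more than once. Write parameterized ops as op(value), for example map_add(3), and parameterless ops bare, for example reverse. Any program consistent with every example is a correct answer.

filter_odd | map_neg | unique | map_neg | map_mul(-2)

Check, running the answer program on each example:
  [24, 19, -40, -24, -45] -> [19, -45] -> [-19, 45] -> [-19, 45] -> [19, -45] -> [-38, 90]
  [3, -47, 42, 0, 20, 9, 21, -36] -> [3, -47, 9, 21] -> [-3, 47, -9, -21] -> [-3, 47, -9, -21] -> [3, -47, 9, 21] -> [-6, 94, -18, -42]
  [-45, 10, -26, -28, 39, 39, 25, 9] -> [-45, 39, 39, 25, 9] -> [45, -39, -39, -25, -9] -> [45, -39, -25, -9] -> [-45, 39, 25, 9] -> [90, -78, -50, -18]
  [-22, 8, -11, 22, 14, 18, -24] -> [-11] -> [11] -> [11] -> [-11] -> [22]
  [5, -14, -47, -25, 29] -> [5, -47, -25, 29] -> [-5, 47, 25, -29] -> [-5, 47, 25, -29] -> [5, -47, -25, 29] -> [-10, 94, 50, -58]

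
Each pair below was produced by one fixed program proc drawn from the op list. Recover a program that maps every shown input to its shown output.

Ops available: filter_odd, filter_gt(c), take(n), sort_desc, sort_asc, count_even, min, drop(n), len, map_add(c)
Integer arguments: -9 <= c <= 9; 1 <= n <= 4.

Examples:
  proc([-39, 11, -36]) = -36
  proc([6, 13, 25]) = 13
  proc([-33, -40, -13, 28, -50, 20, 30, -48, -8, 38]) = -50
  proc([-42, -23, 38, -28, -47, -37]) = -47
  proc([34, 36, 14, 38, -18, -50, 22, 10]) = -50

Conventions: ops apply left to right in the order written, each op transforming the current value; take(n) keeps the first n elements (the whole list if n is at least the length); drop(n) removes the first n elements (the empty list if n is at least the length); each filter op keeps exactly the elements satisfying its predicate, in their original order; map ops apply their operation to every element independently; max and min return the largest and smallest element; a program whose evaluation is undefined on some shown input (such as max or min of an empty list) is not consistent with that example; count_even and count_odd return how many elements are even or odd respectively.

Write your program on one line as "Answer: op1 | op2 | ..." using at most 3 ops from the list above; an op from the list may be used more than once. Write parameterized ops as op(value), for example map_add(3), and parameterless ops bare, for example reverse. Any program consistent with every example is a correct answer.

drop(1) | sort_desc | min

Check, running the answer program on each example:
  [-39, 11, -36] -> [11, -36] -> [11, -36] -> -36
  [6, 13, 25] -> [13, 25] -> [25, 13] -> 13
  [-33, -40, -13, 28, -50, 20, 30, -48, -8, 38] -> [-40, -13, 28, -50, 20, 30, -48, -8, 38] -> [38, 30, 28, 20, -8, -13, -40, -48, -50] -> -50
  [-42, -23, 38, -28, -47, -37] -> [-23, 38, -28, -47, -37] -> [38, -23, -28, -37, -47] -> -47
  [34, 36, 14, 38, -18, -50, 22, 10] -> [36, 14, 38, -18, -50, 22, 10] -> [38, 36, 22, 14, 10, -18, -50] -> -50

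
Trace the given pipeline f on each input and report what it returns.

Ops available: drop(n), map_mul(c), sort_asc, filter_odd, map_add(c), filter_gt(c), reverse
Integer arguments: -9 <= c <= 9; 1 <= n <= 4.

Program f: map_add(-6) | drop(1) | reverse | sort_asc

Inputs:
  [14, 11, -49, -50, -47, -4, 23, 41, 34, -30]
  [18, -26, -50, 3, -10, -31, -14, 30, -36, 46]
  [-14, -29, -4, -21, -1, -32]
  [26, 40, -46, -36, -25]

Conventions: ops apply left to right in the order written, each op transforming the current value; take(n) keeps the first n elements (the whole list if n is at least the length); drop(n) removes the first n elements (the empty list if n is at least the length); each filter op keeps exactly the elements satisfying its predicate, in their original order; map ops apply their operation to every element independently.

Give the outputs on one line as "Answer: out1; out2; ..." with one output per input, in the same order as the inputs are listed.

Execution, op by op:
  [14, 11, -49, -50, -47, -4, 23, 41, 34, -30] -> [8, 5, -55, -56, -53, -10, 17, 35, 28, -36] -> [5, -55, -56, -53, -10, 17, 35, 28, -36] -> [-36, 28, 35, 17, -10, -53, -56, -55, 5] -> [-56, -55, -53, -36, -10, 5, 17, 28, 35]
  [18, -26, -50, 3, -10, -31, -14, 30, -36, 46] -> [12, -32, -56, -3, -16, -37, -20, 24, -42, 40] -> [-32, -56, -3, -16, -37, -20, 24, -42, 40] -> [40, -42, 24, -20, -37, -16, -3, -56, -32] -> [-56, -42, -37, -32, -20, -16, -3, 24, 40]
  [-14, -29, -4, -21, -1, -32] -> [-20, -35, -10, -27, -7, -38] -> [-35, -10, -27, -7, -38] -> [-38, -7, -27, -10, -35] -> [-38, -35, -27, -10, -7]
  [26, 40, -46, -36, -25] -> [20, 34, -52, -42, -31] -> [34, -52, -42, -31] -> [-31, -42, -52, 34] -> [-52, -42, -31, 34]

[-56, -55, -53, -36, -10, 5, 17, 28, 35]; [-56, -42, -37, -32, -20, -16, -3, 24, 40]; [-38, -35, -27, -10, -7]; [-52, -42, -31, 34]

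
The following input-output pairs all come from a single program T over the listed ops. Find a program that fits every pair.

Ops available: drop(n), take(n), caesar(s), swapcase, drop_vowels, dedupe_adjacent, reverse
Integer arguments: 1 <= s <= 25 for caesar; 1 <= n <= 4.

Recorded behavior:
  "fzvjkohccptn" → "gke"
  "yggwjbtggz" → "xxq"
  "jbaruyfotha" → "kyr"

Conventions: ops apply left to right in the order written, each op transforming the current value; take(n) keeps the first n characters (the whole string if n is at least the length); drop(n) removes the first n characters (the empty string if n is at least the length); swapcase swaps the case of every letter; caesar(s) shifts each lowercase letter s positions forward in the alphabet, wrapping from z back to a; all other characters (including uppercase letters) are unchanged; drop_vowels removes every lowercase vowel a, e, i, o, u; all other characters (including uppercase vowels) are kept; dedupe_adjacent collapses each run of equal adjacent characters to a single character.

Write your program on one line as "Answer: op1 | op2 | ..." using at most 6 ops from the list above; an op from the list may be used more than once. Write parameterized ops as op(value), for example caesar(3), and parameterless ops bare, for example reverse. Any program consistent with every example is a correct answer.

reverse | take(3) | reverse | caesar(7) | caesar(10)

Check, running the answer program on each example:
  "fzvjkohccptn" -> "ntpcchokjvzf" -> "ntp" -> "ptn" -> "wau" -> "gke"
  "yggwjbtggz" -> "zggtbjwggy" -> "zgg" -> "ggz" -> "nng" -> "xxq"
  "jbaruyfotha" -> "ahtofyurabj" -> "aht" -> "tha" -> "aoh" -> "kyr"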